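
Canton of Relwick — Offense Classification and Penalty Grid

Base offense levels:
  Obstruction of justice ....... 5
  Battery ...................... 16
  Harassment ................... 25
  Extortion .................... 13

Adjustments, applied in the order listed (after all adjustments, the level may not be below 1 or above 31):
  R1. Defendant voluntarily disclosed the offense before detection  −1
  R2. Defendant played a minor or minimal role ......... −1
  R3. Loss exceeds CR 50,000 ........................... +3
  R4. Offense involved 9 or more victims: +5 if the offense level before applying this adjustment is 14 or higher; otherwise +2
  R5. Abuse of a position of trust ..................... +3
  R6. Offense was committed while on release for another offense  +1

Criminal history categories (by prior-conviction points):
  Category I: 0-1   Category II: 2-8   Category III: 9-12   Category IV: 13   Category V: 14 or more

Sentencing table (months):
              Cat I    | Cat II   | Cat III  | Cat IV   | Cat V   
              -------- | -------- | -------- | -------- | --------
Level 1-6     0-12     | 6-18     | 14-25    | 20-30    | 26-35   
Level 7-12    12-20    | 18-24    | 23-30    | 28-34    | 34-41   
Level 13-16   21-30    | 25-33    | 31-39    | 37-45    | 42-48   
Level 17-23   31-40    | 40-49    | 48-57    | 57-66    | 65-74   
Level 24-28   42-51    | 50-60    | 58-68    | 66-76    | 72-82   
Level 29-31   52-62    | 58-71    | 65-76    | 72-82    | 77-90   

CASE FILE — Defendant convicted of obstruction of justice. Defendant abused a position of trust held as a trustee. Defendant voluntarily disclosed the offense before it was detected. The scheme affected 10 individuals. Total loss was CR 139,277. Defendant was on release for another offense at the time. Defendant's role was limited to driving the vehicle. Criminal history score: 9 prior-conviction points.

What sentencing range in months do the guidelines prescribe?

23-30 months

Base offense level for obstruction of justice: 5.
R1 applies: 5 − 1 = 4.
R2 applies: 4 − 1 = 3.
R3 applies: 3 + 3 = 6.
R4 applies (level before this adjustment is 6 < 14, so +2): 6 + 2 = 8.
R5 applies: 8 + 3 = 11.
R6 applies: 11 + 1 = 12.
Final offense level: 12.
Criminal history: 9 prior points → Category III (9-12).
Level 12 falls in the 7-12 band.
Grid: Level 7-12 × Category III = 23-30 months.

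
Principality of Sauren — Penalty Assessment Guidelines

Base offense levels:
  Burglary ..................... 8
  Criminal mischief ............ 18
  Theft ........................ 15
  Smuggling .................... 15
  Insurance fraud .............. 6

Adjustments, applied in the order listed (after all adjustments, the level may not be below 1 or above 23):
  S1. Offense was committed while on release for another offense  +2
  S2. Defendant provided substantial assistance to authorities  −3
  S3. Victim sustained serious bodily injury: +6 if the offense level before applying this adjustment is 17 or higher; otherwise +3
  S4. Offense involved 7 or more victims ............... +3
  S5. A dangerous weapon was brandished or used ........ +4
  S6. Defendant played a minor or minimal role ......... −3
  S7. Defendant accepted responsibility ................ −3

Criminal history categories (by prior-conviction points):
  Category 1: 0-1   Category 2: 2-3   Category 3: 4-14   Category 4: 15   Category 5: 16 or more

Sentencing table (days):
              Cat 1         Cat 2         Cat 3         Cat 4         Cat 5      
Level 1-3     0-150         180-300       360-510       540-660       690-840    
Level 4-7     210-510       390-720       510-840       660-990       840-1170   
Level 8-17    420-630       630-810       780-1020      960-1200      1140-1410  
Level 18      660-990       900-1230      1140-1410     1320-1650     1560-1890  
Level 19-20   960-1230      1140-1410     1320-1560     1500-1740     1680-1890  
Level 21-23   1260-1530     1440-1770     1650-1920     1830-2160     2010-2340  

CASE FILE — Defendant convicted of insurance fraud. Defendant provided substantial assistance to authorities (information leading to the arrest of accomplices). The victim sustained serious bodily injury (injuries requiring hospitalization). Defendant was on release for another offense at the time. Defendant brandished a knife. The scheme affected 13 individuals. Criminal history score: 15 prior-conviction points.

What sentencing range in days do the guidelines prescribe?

Base offense level for insurance fraud: 6.
S1 applies: 6 + 2 = 8.
S2 applies: 8 − 3 = 5.
S3 applies (level before this adjustment is 5 < 17, so +3): 5 + 3 = 8.
S4 applies: 8 + 3 = 11.
S5 applies: 11 + 4 = 15.
S7 does not apply.
Final offense level: 15.
Criminal history: 15 prior points → Category 4 (15).
Level 15 falls in the 8-17 band.
Grid: Level 8-17 × Category 4 = 960-1200 days.

960-1200 days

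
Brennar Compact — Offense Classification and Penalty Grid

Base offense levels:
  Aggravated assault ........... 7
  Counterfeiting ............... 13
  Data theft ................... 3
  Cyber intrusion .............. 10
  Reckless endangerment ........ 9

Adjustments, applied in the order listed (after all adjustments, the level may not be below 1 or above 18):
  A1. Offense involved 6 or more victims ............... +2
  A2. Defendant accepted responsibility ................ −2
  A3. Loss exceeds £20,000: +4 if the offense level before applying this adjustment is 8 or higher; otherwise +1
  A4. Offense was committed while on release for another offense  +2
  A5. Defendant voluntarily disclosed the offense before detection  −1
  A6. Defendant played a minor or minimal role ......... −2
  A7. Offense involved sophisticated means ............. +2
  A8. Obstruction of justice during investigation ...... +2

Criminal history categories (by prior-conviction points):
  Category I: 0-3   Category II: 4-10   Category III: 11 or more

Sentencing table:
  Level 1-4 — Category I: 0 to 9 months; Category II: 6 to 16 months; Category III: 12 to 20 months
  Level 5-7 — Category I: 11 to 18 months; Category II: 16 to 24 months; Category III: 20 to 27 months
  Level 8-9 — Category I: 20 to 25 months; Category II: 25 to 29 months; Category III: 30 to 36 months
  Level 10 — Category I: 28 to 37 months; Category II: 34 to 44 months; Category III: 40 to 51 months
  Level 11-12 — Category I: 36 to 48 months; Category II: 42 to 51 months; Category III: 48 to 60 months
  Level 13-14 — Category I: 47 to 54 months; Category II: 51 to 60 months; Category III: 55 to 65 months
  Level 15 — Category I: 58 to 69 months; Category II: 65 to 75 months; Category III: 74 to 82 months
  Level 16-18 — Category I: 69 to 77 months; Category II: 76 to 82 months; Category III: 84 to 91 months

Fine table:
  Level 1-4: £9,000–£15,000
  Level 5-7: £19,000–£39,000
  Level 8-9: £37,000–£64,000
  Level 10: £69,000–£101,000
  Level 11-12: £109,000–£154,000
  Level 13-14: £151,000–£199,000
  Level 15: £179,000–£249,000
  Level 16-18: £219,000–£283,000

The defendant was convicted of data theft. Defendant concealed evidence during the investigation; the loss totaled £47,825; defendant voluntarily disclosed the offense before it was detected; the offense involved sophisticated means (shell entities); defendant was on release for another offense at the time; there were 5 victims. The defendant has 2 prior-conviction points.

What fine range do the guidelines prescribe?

Base offense level for data theft: 3.
A2 does not apply.
A3 applies (level before this adjustment is 3 < 8, so +1): 3 + 1 = 4.
A4 applies: 4 + 2 = 6.
A5 applies: 6 − 1 = 5.
A7 applies: 5 + 2 = 7.
A8 applies: 7 + 2 = 9.
Final offense level: 9.
Level 9 falls in the 8-9 band.
Fine table: Level 8-9 → £37,000–£64,000.

£37,000–£64,000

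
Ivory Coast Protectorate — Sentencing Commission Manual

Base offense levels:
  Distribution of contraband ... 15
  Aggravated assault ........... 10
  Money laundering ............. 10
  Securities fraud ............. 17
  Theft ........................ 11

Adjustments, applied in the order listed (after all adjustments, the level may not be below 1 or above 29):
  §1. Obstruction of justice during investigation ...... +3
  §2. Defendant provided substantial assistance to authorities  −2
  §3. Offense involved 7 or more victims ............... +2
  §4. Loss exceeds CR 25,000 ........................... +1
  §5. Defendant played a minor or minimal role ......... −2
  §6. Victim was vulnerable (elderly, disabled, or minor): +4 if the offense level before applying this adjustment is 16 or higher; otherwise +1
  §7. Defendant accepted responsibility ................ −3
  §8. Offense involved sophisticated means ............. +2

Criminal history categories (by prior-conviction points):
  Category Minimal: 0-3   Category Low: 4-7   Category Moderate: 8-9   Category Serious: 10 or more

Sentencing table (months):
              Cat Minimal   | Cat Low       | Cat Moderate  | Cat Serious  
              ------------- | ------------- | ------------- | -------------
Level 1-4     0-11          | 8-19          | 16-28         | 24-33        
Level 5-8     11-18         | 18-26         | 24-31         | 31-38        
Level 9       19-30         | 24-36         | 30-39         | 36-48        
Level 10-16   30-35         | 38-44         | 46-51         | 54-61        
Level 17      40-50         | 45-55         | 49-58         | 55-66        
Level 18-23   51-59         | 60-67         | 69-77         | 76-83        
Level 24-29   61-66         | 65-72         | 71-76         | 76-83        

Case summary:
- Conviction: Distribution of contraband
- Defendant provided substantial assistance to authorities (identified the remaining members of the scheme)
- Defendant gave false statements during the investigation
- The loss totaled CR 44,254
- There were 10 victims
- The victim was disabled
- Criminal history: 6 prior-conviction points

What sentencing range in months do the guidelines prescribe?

Base offense level for distribution of contraband: 15.
§1 applies: 15 + 3 = 18.
§2 applies: 18 − 2 = 16.
§3 applies: 16 + 2 = 18.
§4 applies: 18 + 1 = 19.
§6 applies (level before this adjustment is 19 ≥ 16, so +4): 19 + 4 = 23.
Final offense level: 23.
Criminal history: 6 prior points → Category Low (4-7).
Level 23 falls in the 18-23 band.
Grid: Level 18-23 × Category Low = 60-67 months.

60-67 months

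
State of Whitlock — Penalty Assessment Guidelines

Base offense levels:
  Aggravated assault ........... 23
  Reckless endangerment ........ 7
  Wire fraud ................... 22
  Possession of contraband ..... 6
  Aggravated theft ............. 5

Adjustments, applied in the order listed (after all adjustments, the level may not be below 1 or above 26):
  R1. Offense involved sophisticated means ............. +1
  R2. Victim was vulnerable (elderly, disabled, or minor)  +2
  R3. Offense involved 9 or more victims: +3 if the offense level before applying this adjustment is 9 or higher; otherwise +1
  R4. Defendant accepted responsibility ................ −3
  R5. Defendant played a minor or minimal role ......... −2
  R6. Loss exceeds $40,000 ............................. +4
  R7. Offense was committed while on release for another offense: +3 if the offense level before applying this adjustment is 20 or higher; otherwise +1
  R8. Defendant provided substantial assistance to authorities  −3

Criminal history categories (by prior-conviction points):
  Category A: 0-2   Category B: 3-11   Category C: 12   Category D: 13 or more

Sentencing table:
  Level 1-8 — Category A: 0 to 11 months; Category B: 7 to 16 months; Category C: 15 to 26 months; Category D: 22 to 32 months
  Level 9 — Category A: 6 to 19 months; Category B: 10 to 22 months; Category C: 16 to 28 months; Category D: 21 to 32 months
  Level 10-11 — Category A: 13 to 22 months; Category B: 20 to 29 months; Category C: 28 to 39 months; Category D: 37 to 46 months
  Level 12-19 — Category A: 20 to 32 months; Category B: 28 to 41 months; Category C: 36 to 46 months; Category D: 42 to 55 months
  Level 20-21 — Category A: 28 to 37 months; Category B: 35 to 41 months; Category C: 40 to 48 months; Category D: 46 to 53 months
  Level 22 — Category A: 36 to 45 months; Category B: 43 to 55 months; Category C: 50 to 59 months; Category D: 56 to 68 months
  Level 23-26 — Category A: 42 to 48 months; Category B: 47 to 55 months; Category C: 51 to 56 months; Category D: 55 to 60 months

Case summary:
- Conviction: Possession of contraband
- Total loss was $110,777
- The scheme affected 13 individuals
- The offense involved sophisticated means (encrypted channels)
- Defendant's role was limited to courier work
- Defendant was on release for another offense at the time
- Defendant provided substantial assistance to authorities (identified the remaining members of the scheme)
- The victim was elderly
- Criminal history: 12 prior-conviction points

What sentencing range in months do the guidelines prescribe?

36-46 months

Base offense level for possession of contraband: 6.
R1 applies: 6 + 1 = 7.
R2 applies: 7 + 2 = 9.
R3 applies (level before this adjustment is 9 ≥ 9, so +3): 9 + 3 = 12.
R5 applies: 12 − 2 = 10.
R6 applies: 10 + 4 = 14.
R7 applies (level before this adjustment is 14 < 20, so +1): 14 + 1 = 15.
R8 applies: 15 − 3 = 12.
Final offense level: 12.
Criminal history: 12 prior points → Category C (12).
Level 12 falls in the 12-19 band.
Grid: Level 12-19 × Category C = 36-46 months.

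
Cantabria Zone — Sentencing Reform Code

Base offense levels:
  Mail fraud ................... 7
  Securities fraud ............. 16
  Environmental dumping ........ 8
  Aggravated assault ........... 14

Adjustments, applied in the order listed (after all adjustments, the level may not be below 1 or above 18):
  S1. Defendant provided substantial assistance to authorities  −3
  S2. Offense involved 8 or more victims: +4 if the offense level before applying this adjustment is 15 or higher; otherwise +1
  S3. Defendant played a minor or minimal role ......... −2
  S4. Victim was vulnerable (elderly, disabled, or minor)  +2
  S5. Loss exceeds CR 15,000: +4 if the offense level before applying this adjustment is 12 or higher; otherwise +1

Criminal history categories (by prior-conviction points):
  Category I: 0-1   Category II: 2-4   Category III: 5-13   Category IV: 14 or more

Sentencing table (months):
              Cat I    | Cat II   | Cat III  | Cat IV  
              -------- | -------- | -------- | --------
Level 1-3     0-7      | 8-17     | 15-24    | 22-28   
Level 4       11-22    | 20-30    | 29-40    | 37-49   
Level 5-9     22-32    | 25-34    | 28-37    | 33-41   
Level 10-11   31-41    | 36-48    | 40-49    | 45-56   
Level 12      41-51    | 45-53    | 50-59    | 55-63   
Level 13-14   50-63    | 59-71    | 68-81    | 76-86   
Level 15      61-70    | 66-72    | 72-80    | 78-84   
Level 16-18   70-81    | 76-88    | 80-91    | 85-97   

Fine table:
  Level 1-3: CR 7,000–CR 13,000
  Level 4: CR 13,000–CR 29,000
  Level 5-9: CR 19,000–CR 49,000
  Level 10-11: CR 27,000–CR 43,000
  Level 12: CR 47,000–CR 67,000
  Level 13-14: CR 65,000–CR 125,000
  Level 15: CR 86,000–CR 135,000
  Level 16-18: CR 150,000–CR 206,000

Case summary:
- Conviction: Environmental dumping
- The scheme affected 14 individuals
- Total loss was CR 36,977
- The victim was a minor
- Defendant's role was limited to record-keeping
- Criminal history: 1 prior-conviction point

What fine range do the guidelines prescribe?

CR 27,000–CR 43,000

Base offense level for environmental dumping: 8.
S1 does not apply.
S2 applies (level before this adjustment is 8 < 15, so +1): 8 + 1 = 9.
S3 applies: 9 − 2 = 7.
S4 applies: 7 + 2 = 9.
S5 applies (level before this adjustment is 9 < 12, so +1): 9 + 1 = 10.
Final offense level: 10.
Level 10 falls in the 10-11 band.
Fine table: Level 10-11 → CR 27,000–CR 43,000.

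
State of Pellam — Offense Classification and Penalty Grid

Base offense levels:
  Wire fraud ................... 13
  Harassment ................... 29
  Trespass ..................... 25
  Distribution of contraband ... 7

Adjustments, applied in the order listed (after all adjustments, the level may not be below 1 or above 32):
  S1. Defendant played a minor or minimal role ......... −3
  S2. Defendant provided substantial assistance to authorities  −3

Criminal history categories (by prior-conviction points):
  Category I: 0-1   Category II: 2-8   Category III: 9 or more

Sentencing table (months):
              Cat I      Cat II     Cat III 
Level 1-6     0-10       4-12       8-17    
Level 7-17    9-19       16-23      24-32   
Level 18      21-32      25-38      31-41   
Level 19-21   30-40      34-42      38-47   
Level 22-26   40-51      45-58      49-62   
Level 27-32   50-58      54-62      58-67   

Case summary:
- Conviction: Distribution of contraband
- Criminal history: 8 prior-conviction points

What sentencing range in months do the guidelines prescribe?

Base offense level for distribution of contraband: 7.
Final offense level: 7.
Criminal history: 8 prior points → Category II (2-8).
Level 7 falls in the 7-17 band.
Grid: Level 7-17 × Category II = 16-23 months.

16-23 months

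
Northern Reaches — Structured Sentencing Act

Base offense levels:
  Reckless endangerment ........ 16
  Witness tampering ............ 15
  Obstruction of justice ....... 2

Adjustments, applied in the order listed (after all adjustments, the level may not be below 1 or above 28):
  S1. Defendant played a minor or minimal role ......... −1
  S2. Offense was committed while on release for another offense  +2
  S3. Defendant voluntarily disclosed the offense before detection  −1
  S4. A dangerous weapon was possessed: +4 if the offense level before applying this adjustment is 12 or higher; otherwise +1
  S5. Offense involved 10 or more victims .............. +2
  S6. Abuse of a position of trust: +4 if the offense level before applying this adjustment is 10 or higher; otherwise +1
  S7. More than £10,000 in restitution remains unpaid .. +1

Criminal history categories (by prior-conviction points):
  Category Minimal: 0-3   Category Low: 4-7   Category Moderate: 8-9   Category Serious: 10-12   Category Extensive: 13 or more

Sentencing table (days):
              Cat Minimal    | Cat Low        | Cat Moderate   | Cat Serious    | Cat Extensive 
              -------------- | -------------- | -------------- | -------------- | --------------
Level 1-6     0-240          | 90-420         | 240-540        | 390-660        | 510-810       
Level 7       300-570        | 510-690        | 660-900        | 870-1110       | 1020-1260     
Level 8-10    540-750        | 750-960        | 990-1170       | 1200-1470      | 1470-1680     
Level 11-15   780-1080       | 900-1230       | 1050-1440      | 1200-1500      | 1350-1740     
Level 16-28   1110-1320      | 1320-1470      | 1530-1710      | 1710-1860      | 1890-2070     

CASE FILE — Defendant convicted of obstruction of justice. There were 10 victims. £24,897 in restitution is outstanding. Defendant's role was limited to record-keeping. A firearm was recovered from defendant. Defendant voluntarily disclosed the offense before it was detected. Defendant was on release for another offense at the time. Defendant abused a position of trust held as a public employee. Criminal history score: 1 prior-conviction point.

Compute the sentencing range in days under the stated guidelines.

300-570 days

Base offense level for obstruction of justice: 2.
S1 applies: 2 − 1 = 1.
S2 applies: 1 + 2 = 3.
S3 applies: 3 − 1 = 2.
S4 applies (level before this adjustment is 2 < 12, so +1): 2 + 1 = 3.
S5 applies: 3 + 2 = 5.
S6 applies (level before this adjustment is 5 < 10, so +1): 5 + 1 = 6.
S7 applies: 6 + 1 = 7.
Final offense level: 7.
Criminal history: 1 prior point → Category Minimal (0-3).
Level 7 falls in the 7 band.
Grid: Level 7 × Category Minimal = 300-570 days.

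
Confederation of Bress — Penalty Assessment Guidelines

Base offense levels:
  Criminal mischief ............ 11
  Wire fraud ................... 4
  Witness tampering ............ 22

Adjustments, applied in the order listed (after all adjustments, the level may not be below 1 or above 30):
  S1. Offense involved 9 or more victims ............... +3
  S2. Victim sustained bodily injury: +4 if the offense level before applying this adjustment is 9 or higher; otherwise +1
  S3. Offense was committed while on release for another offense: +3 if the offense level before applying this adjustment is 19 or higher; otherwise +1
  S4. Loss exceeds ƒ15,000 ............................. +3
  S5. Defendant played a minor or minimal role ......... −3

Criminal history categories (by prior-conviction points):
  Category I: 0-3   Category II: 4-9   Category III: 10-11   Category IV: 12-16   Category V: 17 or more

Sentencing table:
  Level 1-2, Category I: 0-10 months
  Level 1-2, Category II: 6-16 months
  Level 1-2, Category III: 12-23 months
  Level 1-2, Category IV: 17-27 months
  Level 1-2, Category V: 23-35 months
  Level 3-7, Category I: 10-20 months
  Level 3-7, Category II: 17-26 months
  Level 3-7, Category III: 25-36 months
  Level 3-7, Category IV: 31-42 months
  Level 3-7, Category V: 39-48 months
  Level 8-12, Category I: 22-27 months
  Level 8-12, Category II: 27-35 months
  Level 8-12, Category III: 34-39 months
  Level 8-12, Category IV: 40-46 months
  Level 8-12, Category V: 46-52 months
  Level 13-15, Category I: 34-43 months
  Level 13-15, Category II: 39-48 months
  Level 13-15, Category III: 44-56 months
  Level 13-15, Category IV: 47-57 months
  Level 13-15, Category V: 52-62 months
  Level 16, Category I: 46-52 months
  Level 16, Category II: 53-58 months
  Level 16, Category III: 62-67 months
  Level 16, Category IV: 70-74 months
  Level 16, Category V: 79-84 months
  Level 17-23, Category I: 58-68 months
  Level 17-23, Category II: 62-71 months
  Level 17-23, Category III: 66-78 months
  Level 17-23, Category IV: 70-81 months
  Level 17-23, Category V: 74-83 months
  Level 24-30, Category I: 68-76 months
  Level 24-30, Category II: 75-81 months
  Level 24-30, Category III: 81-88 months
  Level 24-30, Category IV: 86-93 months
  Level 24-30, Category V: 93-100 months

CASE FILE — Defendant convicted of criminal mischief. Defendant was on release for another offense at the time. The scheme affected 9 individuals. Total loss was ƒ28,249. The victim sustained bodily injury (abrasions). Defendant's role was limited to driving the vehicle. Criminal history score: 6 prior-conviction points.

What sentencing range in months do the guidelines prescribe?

62-71 months

Base offense level for criminal mischief: 11.
S1 applies: 11 + 3 = 14.
S2 applies (level before this adjustment is 14 ≥ 9, so +4): 14 + 4 = 18.
S3 applies (level before this adjustment is 18 < 19, so +1): 18 + 1 = 19.
S4 applies: 19 + 3 = 22.
S5 applies: 22 − 3 = 19.
Final offense level: 19.
Criminal history: 6 prior points → Category II (4-9).
Level 19 falls in the 17-23 band.
Grid: Level 17-23 × Category II = 62-71 months.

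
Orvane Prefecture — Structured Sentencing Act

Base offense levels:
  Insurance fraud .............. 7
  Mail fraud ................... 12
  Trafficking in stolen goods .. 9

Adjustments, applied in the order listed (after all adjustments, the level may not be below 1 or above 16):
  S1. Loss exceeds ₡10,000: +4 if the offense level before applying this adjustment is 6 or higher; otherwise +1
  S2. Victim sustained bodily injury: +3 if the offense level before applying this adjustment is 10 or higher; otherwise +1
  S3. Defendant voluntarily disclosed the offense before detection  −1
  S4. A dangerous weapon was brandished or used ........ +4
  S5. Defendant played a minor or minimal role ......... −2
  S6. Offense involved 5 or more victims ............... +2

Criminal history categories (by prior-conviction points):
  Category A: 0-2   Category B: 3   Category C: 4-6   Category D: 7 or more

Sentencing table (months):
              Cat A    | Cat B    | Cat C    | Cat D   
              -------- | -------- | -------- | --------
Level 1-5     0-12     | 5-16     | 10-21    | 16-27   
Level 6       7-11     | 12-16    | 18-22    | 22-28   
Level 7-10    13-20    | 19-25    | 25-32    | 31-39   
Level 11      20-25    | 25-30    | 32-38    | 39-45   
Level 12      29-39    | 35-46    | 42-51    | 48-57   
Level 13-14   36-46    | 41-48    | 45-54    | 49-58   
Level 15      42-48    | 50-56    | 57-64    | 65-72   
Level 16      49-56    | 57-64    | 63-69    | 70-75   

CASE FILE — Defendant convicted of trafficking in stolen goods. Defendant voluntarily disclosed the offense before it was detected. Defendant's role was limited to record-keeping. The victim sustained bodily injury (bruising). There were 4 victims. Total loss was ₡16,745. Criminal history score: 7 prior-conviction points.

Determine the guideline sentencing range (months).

Base offense level for trafficking in stolen goods: 9.
S1 applies (level before this adjustment is 9 ≥ 6, so +4): 9 + 4 = 13.
S2 applies (level before this adjustment is 13 ≥ 10, so +3): 13 + 3 = 16.
S3 applies: 16 − 1 = 15.
S4 does not apply.
S5 applies: 15 − 2 = 13.
Final offense level: 13.
Criminal history: 7 prior points → Category D (7+).
Level 13 falls in the 13-14 band.
Grid: Level 13-14 × Category D = 49-58 months.

49-58 months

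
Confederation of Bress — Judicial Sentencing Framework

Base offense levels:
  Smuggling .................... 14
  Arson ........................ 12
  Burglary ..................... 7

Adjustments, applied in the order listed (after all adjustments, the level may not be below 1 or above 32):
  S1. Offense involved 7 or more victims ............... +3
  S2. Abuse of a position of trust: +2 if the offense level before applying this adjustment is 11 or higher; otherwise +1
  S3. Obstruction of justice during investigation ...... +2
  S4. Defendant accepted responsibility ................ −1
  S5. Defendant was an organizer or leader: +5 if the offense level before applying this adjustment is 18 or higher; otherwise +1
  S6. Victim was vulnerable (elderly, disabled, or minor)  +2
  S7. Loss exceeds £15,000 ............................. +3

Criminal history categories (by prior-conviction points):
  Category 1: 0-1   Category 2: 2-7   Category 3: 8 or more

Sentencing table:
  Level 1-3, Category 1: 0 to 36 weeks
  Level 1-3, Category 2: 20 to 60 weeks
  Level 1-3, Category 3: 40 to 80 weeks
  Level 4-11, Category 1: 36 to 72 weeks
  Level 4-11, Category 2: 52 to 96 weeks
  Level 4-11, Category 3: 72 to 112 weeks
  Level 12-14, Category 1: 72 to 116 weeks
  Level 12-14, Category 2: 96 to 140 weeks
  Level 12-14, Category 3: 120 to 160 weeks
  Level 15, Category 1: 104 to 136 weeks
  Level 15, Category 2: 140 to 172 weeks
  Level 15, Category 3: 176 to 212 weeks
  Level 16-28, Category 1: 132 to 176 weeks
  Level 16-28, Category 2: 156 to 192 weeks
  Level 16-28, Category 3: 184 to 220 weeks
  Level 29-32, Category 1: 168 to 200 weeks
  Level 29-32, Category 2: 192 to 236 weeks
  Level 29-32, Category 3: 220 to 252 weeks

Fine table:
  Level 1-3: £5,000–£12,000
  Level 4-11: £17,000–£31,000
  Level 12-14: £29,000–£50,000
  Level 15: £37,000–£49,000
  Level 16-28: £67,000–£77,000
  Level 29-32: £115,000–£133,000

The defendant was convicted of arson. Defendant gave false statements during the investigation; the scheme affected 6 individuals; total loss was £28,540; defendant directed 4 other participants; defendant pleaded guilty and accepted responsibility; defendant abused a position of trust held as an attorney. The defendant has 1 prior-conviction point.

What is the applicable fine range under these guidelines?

Base offense level for arson: 12.
S2 applies (level before this adjustment is 12 ≥ 11, so +2): 12 + 2 = 14.
S3 applies: 14 + 2 = 16.
S4 applies: 16 − 1 = 15.
S5 applies (level before this adjustment is 15 < 18, so +1): 15 + 1 = 16.
S7 applies: 16 + 3 = 19.
Final offense level: 19.
Level 19 falls in the 16-28 band.
Fine table: Level 16-28 → £67,000–£77,000.

£67,000–£77,000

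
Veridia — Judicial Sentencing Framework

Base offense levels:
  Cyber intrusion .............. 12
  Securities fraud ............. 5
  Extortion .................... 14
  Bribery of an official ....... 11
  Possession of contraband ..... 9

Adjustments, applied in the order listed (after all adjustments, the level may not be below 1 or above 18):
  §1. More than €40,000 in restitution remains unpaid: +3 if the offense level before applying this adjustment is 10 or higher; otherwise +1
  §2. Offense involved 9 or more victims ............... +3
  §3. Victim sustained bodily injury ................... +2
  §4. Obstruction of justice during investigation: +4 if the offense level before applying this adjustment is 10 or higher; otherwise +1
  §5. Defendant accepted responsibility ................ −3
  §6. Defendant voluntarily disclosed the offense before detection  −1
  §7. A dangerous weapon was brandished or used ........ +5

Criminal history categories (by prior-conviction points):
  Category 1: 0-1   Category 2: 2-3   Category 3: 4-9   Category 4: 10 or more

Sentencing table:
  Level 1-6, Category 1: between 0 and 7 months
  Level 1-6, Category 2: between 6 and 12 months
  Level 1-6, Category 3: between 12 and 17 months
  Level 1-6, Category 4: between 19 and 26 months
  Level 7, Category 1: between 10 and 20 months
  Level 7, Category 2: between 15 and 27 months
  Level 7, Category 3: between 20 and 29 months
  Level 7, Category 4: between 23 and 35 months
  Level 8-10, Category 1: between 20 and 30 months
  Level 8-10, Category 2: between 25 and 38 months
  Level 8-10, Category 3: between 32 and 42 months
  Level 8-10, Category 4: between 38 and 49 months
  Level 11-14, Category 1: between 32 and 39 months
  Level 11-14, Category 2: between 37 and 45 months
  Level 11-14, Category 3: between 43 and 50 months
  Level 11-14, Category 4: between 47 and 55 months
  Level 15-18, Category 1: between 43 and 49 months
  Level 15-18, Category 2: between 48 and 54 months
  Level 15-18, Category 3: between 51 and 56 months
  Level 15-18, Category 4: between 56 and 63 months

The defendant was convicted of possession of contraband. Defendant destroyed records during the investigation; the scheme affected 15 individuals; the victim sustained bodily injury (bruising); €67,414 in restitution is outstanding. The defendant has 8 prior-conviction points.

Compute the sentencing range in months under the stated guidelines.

Base offense level for possession of contraband: 9.
§1 applies (level before this adjustment is 9 < 10, so +1): 9 + 1 = 10.
§2 applies: 10 + 3 = 13.
§3 applies: 13 + 2 = 15.
§4 applies (level before this adjustment is 15 ≥ 10, so +4): 15 + 4 = 19.
§6 does not apply.
Level 19 exceeds the maximum of 18; capped at 18.
Final offense level: 18.
Criminal history: 8 prior points → Category 3 (4-9).
Level 18 falls in the 15-18 band.
Grid: Level 15-18 × Category 3 = 51-56 months.

51-56 months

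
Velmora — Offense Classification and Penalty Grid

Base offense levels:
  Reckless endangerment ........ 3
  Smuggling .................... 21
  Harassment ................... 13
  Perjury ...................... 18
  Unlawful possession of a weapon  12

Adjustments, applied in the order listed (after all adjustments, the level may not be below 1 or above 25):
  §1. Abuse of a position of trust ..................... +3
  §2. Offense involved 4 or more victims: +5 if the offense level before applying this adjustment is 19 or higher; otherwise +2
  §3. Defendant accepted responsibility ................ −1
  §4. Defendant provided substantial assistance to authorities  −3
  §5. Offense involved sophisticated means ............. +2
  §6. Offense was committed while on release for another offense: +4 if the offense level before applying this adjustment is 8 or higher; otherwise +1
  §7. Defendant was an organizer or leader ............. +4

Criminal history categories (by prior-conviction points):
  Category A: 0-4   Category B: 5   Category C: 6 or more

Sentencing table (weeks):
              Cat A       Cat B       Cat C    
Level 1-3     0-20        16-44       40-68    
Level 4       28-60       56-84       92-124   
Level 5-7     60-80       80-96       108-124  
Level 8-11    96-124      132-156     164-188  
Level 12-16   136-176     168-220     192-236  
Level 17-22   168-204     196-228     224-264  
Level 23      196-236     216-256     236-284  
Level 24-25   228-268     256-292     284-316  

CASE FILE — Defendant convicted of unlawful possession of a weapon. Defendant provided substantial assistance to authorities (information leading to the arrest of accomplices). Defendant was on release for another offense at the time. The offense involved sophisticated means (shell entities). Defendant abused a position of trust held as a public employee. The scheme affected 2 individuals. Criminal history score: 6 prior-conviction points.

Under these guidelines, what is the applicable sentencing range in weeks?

Base offense level for unlawful possession of a weapon: 12.
§1 applies: 12 + 3 = 15.
§2 does not apply.
§3 does not apply.
§4 applies: 15 − 3 = 12.
§5 applies: 12 + 2 = 14.
§6 applies (level before this adjustment is 14 ≥ 8, so +4): 14 + 4 = 18.
§7 does not apply.
Final offense level: 18.
Criminal history: 6 prior points → Category C (6+).
Level 18 falls in the 17-22 band.
Grid: Level 17-22 × Category C = 224-264 weeks.

224-264 weeks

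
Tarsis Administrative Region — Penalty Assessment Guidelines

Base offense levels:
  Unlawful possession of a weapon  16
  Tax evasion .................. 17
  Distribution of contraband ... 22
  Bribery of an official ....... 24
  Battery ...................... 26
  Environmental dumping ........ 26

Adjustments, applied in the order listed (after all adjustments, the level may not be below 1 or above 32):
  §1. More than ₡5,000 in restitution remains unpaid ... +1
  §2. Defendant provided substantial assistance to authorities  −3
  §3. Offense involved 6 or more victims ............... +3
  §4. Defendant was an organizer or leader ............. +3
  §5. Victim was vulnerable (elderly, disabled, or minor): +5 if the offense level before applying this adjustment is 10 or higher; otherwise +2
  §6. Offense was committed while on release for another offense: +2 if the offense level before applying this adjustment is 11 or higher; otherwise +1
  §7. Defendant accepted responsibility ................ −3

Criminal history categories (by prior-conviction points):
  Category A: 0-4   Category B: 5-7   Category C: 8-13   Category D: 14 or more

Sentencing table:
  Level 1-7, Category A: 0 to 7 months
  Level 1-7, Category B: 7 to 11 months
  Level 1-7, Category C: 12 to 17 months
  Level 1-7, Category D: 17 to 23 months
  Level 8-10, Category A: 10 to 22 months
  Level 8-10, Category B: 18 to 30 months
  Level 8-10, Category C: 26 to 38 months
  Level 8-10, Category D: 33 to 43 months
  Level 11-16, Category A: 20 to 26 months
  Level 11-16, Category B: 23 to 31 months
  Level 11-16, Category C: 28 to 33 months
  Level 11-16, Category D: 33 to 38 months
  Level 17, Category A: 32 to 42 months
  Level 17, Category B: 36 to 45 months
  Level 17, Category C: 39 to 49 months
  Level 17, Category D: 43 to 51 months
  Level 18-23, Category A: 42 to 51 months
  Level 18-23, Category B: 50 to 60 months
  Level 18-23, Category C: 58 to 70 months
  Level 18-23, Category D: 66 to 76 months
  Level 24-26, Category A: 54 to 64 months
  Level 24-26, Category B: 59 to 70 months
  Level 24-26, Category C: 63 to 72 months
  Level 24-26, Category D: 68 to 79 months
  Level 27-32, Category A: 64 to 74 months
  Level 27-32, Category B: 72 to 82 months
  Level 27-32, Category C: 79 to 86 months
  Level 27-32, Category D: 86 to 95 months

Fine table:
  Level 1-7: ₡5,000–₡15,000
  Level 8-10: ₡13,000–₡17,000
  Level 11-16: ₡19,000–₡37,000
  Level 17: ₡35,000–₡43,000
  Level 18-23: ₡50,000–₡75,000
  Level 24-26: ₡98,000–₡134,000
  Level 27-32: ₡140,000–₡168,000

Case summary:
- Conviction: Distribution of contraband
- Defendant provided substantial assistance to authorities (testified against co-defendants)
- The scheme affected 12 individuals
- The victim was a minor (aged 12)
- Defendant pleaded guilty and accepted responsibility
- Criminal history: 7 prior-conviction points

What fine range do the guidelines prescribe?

Base offense level for distribution of contraband: 22.
§2 applies: 22 − 3 = 19.
§3 applies: 19 + 3 = 22.
§4 does not apply.
§5 applies (level before this adjustment is 22 ≥ 10, so +5): 22 + 5 = 27.
§7 applies: 27 − 3 = 24.
Final offense level: 24.
Level 24 falls in the 24-26 band.
Fine table: Level 24-26 → ₡98,000–₡134,000.

₡98,000–₡134,000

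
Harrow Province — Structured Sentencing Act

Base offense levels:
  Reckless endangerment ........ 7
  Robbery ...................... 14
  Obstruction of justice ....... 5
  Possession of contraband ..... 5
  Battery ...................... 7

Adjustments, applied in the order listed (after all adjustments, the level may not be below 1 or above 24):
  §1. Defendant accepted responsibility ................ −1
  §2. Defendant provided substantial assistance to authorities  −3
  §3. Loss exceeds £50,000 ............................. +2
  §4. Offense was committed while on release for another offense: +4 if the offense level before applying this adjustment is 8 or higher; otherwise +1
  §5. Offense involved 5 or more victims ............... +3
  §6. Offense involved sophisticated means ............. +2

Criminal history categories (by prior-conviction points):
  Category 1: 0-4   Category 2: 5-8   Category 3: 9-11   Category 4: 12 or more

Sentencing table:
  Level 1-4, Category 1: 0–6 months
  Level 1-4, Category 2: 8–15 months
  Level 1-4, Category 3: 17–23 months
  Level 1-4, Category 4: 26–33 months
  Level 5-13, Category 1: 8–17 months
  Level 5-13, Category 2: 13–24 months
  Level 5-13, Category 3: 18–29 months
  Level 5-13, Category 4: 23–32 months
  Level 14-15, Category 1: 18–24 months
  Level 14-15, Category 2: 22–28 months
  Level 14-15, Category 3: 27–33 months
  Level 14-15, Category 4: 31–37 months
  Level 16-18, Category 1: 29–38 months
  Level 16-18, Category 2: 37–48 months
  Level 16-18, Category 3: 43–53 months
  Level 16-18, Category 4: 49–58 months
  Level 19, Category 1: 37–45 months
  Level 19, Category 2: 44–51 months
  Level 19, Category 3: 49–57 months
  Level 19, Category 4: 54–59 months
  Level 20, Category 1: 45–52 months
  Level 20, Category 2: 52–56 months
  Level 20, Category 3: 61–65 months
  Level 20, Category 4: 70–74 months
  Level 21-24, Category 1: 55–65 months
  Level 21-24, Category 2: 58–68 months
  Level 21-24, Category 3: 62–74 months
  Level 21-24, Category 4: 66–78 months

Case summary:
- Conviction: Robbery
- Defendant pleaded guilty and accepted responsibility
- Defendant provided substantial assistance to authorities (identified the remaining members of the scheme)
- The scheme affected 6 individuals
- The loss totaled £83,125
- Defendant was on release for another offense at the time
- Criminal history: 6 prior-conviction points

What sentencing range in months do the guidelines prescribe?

Base offense level for robbery: 14.
§1 applies: 14 − 1 = 13.
§2 applies: 13 − 3 = 10.
§3 applies: 10 + 2 = 12.
§4 applies (level before this adjustment is 12 ≥ 8, so +4): 12 + 4 = 16.
§5 applies: 16 + 3 = 19.
§6 does not apply.
Final offense level: 19.
Criminal history: 6 prior points → Category 2 (5-8).
Level 19 falls in the 19 band.
Grid: Level 19 × Category 2 = 44-51 months.

44-51 months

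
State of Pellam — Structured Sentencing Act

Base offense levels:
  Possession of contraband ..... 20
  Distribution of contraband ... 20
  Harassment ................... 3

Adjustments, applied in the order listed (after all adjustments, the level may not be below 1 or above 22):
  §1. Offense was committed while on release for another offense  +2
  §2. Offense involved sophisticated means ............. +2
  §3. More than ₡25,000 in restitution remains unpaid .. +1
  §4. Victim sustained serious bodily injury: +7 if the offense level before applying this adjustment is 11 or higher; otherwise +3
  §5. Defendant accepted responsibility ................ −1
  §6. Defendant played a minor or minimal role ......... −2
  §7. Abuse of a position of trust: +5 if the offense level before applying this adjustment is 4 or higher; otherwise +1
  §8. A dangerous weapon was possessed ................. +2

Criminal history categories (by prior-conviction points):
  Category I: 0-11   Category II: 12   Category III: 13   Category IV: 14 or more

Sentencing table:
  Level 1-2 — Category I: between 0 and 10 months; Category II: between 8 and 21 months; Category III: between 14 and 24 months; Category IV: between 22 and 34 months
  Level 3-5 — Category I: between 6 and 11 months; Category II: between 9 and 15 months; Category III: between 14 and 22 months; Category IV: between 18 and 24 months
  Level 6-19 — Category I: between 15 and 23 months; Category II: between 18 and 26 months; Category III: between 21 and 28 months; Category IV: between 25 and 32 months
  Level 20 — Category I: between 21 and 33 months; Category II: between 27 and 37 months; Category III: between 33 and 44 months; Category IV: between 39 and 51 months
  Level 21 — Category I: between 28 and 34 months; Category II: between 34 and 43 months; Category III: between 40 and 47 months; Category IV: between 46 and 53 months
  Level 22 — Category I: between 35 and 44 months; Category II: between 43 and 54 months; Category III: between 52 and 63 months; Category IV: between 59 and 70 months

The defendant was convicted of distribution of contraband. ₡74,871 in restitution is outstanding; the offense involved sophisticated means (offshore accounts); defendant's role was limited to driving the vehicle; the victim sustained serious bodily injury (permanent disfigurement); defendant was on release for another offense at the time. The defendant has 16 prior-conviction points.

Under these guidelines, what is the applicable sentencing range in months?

59-70 months

Base offense level for distribution of contraband: 20.
§1 applies: 20 + 2 = 22.
§2 applies: 22 + 2 = 24.
§3 applies: 24 + 1 = 25.
§4 applies (level before this adjustment is 25 ≥ 11, so +7): 25 + 7 = 32.
§6 applies: 32 − 2 = 30.
§7 does not apply.
Level 30 exceeds the maximum of 22; capped at 22.
Final offense level: 22.
Criminal history: 16 prior points → Category IV (14+).
Level 22 falls in the 22 band.
Grid: Level 22 × Category IV = 59-70 months.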